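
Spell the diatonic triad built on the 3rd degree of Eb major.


Eb major scale: Eb F G Ab Bb C D
Diatonic triad on degree 3 stacks scale notes 3, 5, 7: G Bb D
G→Bb = 3 semitones; G→D = 7 semitones → minor triad
= G Bb D (minor)


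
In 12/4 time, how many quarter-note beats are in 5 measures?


Let's work it out.
Time signature 12/4: the bottom number 4 means the quarter note gets one count
The top number 12 means 12 quarter-note beats per measure
Total = 12 × 5 measures
= 60 quarter-note beats


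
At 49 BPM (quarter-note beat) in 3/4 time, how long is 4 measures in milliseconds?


Step by step:
Quarter-note beat duration = 60000 / 49 ms
Beats per measure (3/4) = 3
One measure = 3 × 60000 / 49 = 180000 / 49 ms
4 measures = 4 × 180000 / 49 = 720000 / 49
= 14693.9 ms


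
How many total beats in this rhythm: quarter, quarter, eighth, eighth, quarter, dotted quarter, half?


Solution.
Beat values:
  quarter = 1 beat
  quarter = 1 beat
  eighth = 0.5 beats
  eighth = 0.5 beats
  quarter = 1 beat
  dotted quarter = 1.5 beats
  half = 2 beats
Sum = 1 + 1 + 0.5 + 0.5 + 1 + 1.5 + 2
= 7.5 beats


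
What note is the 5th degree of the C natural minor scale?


Step by step:
Natural minor scale pattern: W-H-W-W-H-W-W (2-1-2-2-1-2-2 semitones)
Starting from C:
  C + 2 semitones → D
  D + 1 semitone → Eb
  Eb + 2 semitones → F
  F + 2 semitones → G
  G + 1 semitone → Ab
  Ab + 2 semitones → Bb
  Bb + 2 semitones → C
Scale: C D Eb F G Ab Bb
Degree 5 = G


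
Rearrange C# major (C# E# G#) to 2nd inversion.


Step by step:
Root position: C# E# G#
2nd inversion: move root and 3rd up an octave
Bass note: G#
Notes (bottom to top) = G# C# E#


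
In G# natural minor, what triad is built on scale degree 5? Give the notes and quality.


G# natural minor scale: G# A# B C# D# E F#
Diatonic triad on degree 5 stacks scale notes 5, 7, 2: D# F# A#
D#→F# = 3 semitones; D#→A# = 7 semitones → minor triad
= D# F# A# (minor)


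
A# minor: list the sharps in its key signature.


Step by step:
Sharp minor keys follow the circle of fifths: A(0), E(1), B(2), F#(3), C#(4), G#(5), D#(6), A#(7)
A# minor has 7 sharps
Order of sharps: F# C# G# D# A# E# B# → first 7: F#, C#, G#, D#, A#, E#, B#
= F#, C#, G#, D#, A#, E#, B#


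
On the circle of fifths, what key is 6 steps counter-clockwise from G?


Let's work it out.
Each counter-clockwise step moves down a perfect 5th (= up a perfect 4th)
From G: G → C → F → Bb → Eb → Ab → Db
= Db


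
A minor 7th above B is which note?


Solution.
A 7th spans 7 letter names, so from B we land on A
A minor 7th = 10 semitones above B
Spell A at that pitch: A
= A


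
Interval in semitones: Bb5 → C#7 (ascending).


Absolute semitone position = octave×12 + chromatic position
Bb5: 5×12 + 10 = 70
C#7: 7×12 + 1 = 85
Difference = 85 - 70 = 15
= 15 semitones


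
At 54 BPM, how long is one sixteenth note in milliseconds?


One quarter-note beat = 60000 / BPM = 60000 / 54 ms
Sixteenth note = 1/4 × quarter note
Duration = 1/4 × 60000 / 54 = 15000 / 54
= 277.8 ms


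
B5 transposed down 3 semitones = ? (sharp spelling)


Let's work it out.
B5: chromatic position 11 in octave 5 → absolute = 5×12 + 11 = 71
Transpose down 3: 71 - 3 = 68
68 = 5×12 + 8 → G# in octave 5
Result = G#5


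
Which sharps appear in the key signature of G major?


Let's work it out.
Sharp major keys follow the circle of fifths: C(0), G(1), D(2), A(3), E(4), B(5), F#(6), C#(7)
G major has 1 sharp
Order of sharps: F# C# G# D# A# E# B# → first 1: F#
= F#


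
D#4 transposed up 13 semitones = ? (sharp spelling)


D#4: chromatic position 3 in octave 4 → absolute = 4×12 + 3 = 51
Transpose up 13: 51 + 13 = 64
64 = 5×12 + 4 → E in octave 5
Result = E5


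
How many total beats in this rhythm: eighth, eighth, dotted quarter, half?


Beat values:
  eighth = 0.5 beats
  eighth = 0.5 beats
  dotted quarter = 1.5 beats
  half = 2 beats
Sum = 0.5 + 0.5 + 1.5 + 2
= 4.5 beats


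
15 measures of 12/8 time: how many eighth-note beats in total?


Reasoning:
Time signature 12/8: the bottom number 8 means the eighth note gets one count
The top number 12 means 12 eighth-note beats per measure
Total = 12 × 15 measures
= 180 eighth-note beats


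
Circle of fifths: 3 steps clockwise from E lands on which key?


Each clockwise step on the circle of fifths moves up a perfect 5th
From E: E → B → F#/Gb → Db
= Db


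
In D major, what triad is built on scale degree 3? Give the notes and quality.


Let's work it out.
D major scale: D E F# G A B C#
Diatonic triad on degree 3 stacks scale notes 3, 5, 7: F# A C#
F#→A = 3 semitones; F#→C# = 7 semitones → minor triad
= F# A C# (minor)


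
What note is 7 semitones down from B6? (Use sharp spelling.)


Working:
B6: chromatic position 11 in octave 6 → absolute = 6×12 + 11 = 83
Transpose down 7: 83 - 7 = 76
76 = 6×12 + 4 → E in octave 6
Result = E6


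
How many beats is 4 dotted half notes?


Solution.
Base half note = 2 beats
Dot 1 adds half the previous value: +1
One dotted half = 2 + 1 = 3
4 of them = 4 × 3 = 12
= 12 beats


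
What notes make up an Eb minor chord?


Let's work it out.
Minor triad = root + minor 3rd (3 semitones) + perfect 5th (7 semitones)
A triad on Eb stacks thirds, so the chord tones use letter names E-G-B
Root: Eb
Minor 3rd above Eb: Gb
Perfect 5th above Eb: Bb
Chord = Eb Gb Bb


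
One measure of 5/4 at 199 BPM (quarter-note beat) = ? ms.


Reasoning:
Quarter-note beat duration = 60000 / 199 ms
Beats per measure (5/4) = 5
One measure = 5 × 60000 / 199 = 300000 / 199 ms
= 1507.5 ms


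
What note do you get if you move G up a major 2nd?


major 2nd: 2 letter names, 2 semitones
Letter: G + 1 → A
Pitch: G + 2 semitones, spelled as an A → A
= A


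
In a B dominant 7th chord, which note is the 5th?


Dominant 7th chord = root + major 3rd + perfect 5th + minor 7th
Seventh chords stack in thirds, so the letter names are B-D-F-A
Root: B
Major 3rd above B: D#
Perfect 5th above B: F#
Minor 7th above B: A
The 5th = F#


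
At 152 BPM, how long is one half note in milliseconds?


Working:
One quarter-note beat = 60000 / BPM = 60000 / 152 ms
Half note = 2 × quarter note
Duration = 2 × 60000 / 152 = 120000 / 152
= 789.5 ms


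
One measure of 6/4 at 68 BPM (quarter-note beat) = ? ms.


Step by step:
Quarter-note beat duration = 60000 / 68 ms
Beats per measure (6/4) = 6
One measure = 6 × 60000 / 68 = 360000 / 68 ms
= 5294.1 ms


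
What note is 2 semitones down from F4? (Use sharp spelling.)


Reasoning:
F4: chromatic position 5 in octave 4 → absolute = 4×12 + 5 = 53
Transpose down 2: 53 - 2 = 51
51 = 4×12 + 3 → D# in octave 4
Result = D#4


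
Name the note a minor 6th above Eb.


Step by step:
A 6th spans 6 letter names, so from E we land on C
A minor 6th = 8 semitones above Eb
Spell C at that pitch: Cb
= Cb


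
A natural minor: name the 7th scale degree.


Reasoning:
Natural minor scale pattern: W-H-W-W-H-W-W (2-1-2-2-1-2-2 semitones)
Starting from A:
  A + 2 semitones → B
  B + 1 semitone → C
  C + 2 semitones → D
  D + 2 semitones → E
  E + 1 semitone → F
  F + 2 semitones → G
  G + 2 semitones → A
Scale: A B C D E F G
Degree 7 = G


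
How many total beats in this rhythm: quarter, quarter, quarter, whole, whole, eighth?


Step by step:
Beat values:
  quarter = 1 beat
  quarter = 1 beat
  quarter = 1 beat
  whole = 4 beats
  whole = 4 beats
  eighth = 0.5 beats
Sum = 1 + 1 + 1 + 4 + 4 + 0.5
= 11.5 beats


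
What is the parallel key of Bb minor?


Let's work it out.
Parallel keys share the same tonic but differ in mode
Bb minor → parallel is Bb major
= Bb major


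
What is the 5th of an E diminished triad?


Reasoning:
Diminished triad = root + minor 3rd (3 semitones) + diminished 5th (6 semitones)
A triad on E stacks thirds, so the chord tones use letter names E-G-B
Root: E
Minor 3rd above E: G
Diminished 5th above E: Bb
The 5th = Bb


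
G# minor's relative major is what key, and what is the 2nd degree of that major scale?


Step by step:
The relative major shares the key signature and is a minor 3rd above the minor tonic
A minor 3rd above G# is B
→ relative major of G# minor is B major
B major scale: B C# D# E F# G# A#
= B major; 2nd degree = C#


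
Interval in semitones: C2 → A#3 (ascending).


Working:
Absolute semitone position = octave×12 + chromatic position
C2: 2×12 + 0 = 24
A#3: 3×12 + 10 = 46
Difference = 46 - 24 = 22
= 22 semitones


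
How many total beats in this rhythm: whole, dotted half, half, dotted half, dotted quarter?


Reasoning:
Beat values:
  whole = 4 beats
  dotted half = 3 beats
  half = 2 beats
  dotted half = 3 beats
  dotted quarter = 1.5 beats
Sum = 4 + 3 + 2 + 3 + 1.5
= 13.5 beats


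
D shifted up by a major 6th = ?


Let's work it out.
major 6th: 6 letter names, 9 semitones
Letter: D + 5 → B
Pitch: D + 9 semitones, spelled as a B → B
= B


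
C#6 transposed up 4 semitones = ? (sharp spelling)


Solution.
C#6: chromatic position 1 in octave 6 → absolute = 6×12 + 1 = 73
Transpose up 4: 73 + 4 = 77
77 = 6×12 + 5 → F in octave 6
Result = F6


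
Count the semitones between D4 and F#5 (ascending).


Reasoning:
Absolute semitone position = octave×12 + chromatic position
D4: 4×12 + 2 = 50
F#5: 5×12 + 6 = 66
Difference = 66 - 50 = 16
= 16 semitones


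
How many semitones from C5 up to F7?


Reasoning:
Absolute semitone position = octave×12 + chromatic position
C5: 5×12 + 0 = 60
F7: 7×12 + 5 = 89
Difference = 89 - 60 = 29
= 29 semitones


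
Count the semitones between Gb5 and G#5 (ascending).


Absolute semitone position = octave×12 + chromatic position
Gb5: 5×12 + 6 = 66
G#5: 5×12 + 8 = 68
Difference = 68 - 66 = 2
= 2 semitones


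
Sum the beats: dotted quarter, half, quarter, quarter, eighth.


Reasoning:
Beat values:
  dotted quarter = 1.5 beats
  half = 2 beats
  quarter = 1 beat
  quarter = 1 beat
  eighth = 0.5 beats
Sum = 1.5 + 2 + 1 + 1 + 0.5
= 6 beats


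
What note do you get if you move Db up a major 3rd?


major 3rd: 3 letter names, 4 semitones
Letter: D + 2 → F
Pitch: Db + 4 semitones, spelled as an F → F
= F


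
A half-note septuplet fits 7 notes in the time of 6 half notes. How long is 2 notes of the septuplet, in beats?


Septuplet: 7 notes occupy the space of 6 half notes
Space = 6 × 2 = 12 beats
Each septuplet note = 12 / 7 = 12/7 beats
2 notes = 2 × 12/7 = 24/7
= 24/7 beats


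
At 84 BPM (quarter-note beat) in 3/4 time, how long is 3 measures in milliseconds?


Step by step:
Quarter-note beat duration = 60000 / 84 ms
Beats per measure (3/4) = 3
One measure = 3 × 60000 / 84 = 180000 / 84 ms
3 measures = 3 × 180000 / 84 = 540000 / 84
= 6428.6 ms


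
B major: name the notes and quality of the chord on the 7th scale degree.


Reasoning:
B major scale: B C# D# E F# G# A#
Diatonic triad on degree 7 stacks scale notes 7, 2, 4: A# C# E
A#→C# = 3 semitones; A#→E = 6 semitones → diminished triad
= A# C# E (diminished)


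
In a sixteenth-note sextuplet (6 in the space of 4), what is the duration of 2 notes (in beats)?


Working:
Sextuplet: 6 notes occupy the space of 4 sixteenth notes
Space = 4 × 1/4 = 1 beat
Each sextuplet note = 1 / 6 = 1/6 beats
2 notes = 2 × 1/6 = 1/3
= 1/3 beats


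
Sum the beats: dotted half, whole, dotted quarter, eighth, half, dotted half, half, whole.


Beat values:
  dotted half = 3 beats
  whole = 4 beats
  dotted quarter = 1.5 beats
  eighth = 0.5 beats
  half = 2 beats
  dotted half = 3 beats
  half = 2 beats
  whole = 4 beats
Sum = 3 + 4 + 1.5 + 0.5 + 2 + 3 + 2 + 4
= 20 beats


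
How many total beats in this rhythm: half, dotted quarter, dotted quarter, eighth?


Beat values:
  half = 2 beats
  dotted quarter = 1.5 beats
  dotted quarter = 1.5 beats
  eighth = 0.5 beats
Sum = 2 + 1.5 + 1.5 + 0.5
= 5.5 beats


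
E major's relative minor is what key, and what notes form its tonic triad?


Reasoning:
The relative minor shares the major's key signature and starts on its 6th degree
6th degree = a major 6th above the tonic; a major 6th above E is C#
→ relative minor of E major is C# minor
Tonic triad of C# minor = root + minor 3rd + perfect 5th = C# E G#
= C# minor; triad = C# E G#


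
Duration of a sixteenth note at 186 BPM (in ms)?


Solution.
One quarter-note beat = 60000 / BPM = 60000 / 186 ms
Sixteenth note = 1/4 × quarter note
Duration = 1/4 × 60000 / 186 = 15000 / 186
= 80.6 ms


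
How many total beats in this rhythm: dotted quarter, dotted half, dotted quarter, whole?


Beat values:
  dotted quarter = 1.5 beats
  dotted half = 3 beats
  dotted quarter = 1.5 beats
  whole = 4 beats
Sum = 1.5 + 3 + 1.5 + 4
= 10 beats


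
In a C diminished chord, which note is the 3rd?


Diminished triad = root + minor 3rd (3 semitones) + diminished 5th (6 semitones)
A triad on C stacks thirds, so the chord tones use letter names C-E-G
Root: C
Minor 3rd above C: Eb
Diminished 5th above C: Gb
The 3rd = Eb


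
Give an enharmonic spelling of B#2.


Step by step:
Enharmonic notes sound the same pitch but are spelled with different letter names
B# and C name the same pitch class
Octave numbers change at C, so B#2 = C3
= C3


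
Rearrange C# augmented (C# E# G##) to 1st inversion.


Solution.
Root position: C# E# G##
1st inversion: move root up an octave
Bass note: E#
Notes (bottom to top) = E# G## C#


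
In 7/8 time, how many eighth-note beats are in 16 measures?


Step by step:
Time signature 7/8: the bottom number 8 means the eighth note gets one count
The top number 7 means 7 eighth-note beats per measure
Total = 7 × 16 measures
= 112 eighth-note beats


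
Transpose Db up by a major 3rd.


major 3rd: 3 letter names, 4 semitones
Letter: D + 2 → F
Pitch: Db + 4 semitones, spelled as an F → F
= F


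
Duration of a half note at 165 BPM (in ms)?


Working:
One quarter-note beat = 60000 / BPM = 60000 / 165 ms
Half note = 2 × quarter note
Duration = 2 × 60000 / 165 = 120000 / 165
= 727.3 ms


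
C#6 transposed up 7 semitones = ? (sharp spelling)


Step by step:
C#6: chromatic position 1 in octave 6 → absolute = 6×12 + 1 = 73
Transpose up 7: 73 + 7 = 80
80 = 6×12 + 8 → G# in octave 6
Result = G#6


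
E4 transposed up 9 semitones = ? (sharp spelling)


Reasoning:
E4: chromatic position 4 in octave 4 → absolute = 4×12 + 4 = 52
Transpose up 9: 52 + 9 = 61
61 = 5×12 + 1 → C# in octave 5
Result = C#5


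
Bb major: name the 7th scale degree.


Major scale pattern: W-W-H-W-W-W-H (2-2-1-2-2-2-1 semitones)
Starting from Bb:
  Bb + 2 semitones → C
  C + 2 semitones → D
  D + 1 semitone → Eb
  Eb + 2 semitones → F
  F + 2 semitones → G
  G + 2 semitones → A
  A + 1 semitone → Bb
Scale: Bb C D Eb F G A
Degree 7 = A


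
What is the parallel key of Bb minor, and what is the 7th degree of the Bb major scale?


Solution.
Parallel keys share the same tonic but differ in mode
Bb minor → parallel is Bb major
Bb major scale: Bb C D Eb F G A
= Bb major; 7th degree = A


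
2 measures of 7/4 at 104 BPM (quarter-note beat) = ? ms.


Working:
Quarter-note beat duration = 60000 / 104 ms
Beats per measure (7/4) = 7
One measure = 7 × 60000 / 104 = 420000 / 104 ms
2 measures = 2 × 420000 / 104 = 840000 / 104
= 8076.9 ms


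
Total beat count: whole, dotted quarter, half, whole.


Let's work it out.
Beat values:
  whole = 4 beats
  dotted quarter = 1.5 beats
  half = 2 beats
  whole = 4 beats
Sum = 4 + 1.5 + 2 + 4
= 11.5 beats


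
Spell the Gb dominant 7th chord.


Solution.
Dominant 7th chord = root + major 3rd + perfect 5th + minor 7th
Seventh chords stack in thirds, so the letter names are G-B-D-F
Root: Gb
Major 3rd above Gb: Bb
Perfect 5th above Gb: Db
Minor 7th above Gb: Fb
Chord = Gb Bb Db Fb


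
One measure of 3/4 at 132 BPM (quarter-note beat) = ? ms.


Working:
Quarter-note beat duration = 60000 / 132 ms
Beats per measure (3/4) = 3
One measure = 3 × 60000 / 132 = 180000 / 132 ms
= 1363.6 ms


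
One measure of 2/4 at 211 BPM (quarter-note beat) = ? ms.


Quarter-note beat duration = 60000 / 211 ms
Beats per measure (2/4) = 2
One measure = 2 × 60000 / 211 = 120000 / 211 ms
= 568.7 ms


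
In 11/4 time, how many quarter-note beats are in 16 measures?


Time signature 11/4: the bottom number 4 means the quarter note gets one count
The top number 11 means 11 quarter-note beats per measure
Total = 11 × 16 measures
= 176 quarter-note beats


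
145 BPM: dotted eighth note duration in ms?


Let's work it out.
One quarter-note beat = 60000 / BPM = 60000 / 145 ms
Dotted eighth note = 3/4 × quarter note
Duration = 3/4 × 60000 / 145 = 45000 / 145
= 310.3 ms


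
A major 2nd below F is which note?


Working:
A 2nd spans 2 letter names, so from F we land on E
A major 2nd = 2 semitones below F
Spell E at that pitch: Eb
= Eb


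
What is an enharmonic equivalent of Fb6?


Let's work it out.
Enharmonic notes sound the same pitch but are spelled with different letter names
Fb and E name the same pitch class
= E6


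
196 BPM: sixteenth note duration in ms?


One quarter-note beat = 60000 / BPM = 60000 / 196 ms
Sixteenth note = 1/4 × quarter note
Duration = 1/4 × 60000 / 196 = 15000 / 196
= 76.5 ms


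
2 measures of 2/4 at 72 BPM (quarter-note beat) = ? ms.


Step by step:
Quarter-note beat duration = 60000 / 72 ms
Beats per measure (2/4) = 2
One measure = 2 × 60000 / 72 = 120000 / 72 ms
2 measures = 2 × 120000 / 72 = 240000 / 72
= 3333.3 ms


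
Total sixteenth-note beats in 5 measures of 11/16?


Step by step:
Time signature 11/16: the bottom number 16 means the sixteenth note gets one count
The top number 11 means 11 sixteenth-note beats per measure
Total = 11 × 5 measures
= 55 sixteenth-note beats


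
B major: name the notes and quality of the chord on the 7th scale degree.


B major scale: B C# D# E F# G# A#
Diatonic triad on degree 7 stacks scale notes 7, 2, 4: A# C# E
A#→C# = 3 semitones; A#→E = 6 semitones → diminished triad
= A# C# E (diminished)


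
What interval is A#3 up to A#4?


Let's work it out.
Letter names: A → A spans 8 letter names → an octave
Semitones: A#3 → A#4 = 12 half-steps
An octave of 12 semitones is a perfect octave
= perfect octave


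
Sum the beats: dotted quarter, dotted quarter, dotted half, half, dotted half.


Beat values:
  dotted quarter = 1.5 beats
  dotted quarter = 1.5 beats
  dotted half = 3 beats
  half = 2 beats
  dotted half = 3 beats
Sum = 1.5 + 1.5 + 3 + 2 + 3
= 11 beats


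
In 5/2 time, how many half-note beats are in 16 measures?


Step by step:
Time signature 5/2: the bottom number 2 means the half note gets one count
The top number 5 means 5 half-note beats per measure
Total = 5 × 16 measures
= 80 half-note beats


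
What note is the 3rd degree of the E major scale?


Solution.
Major scale pattern: W-W-H-W-W-W-H (2-2-1-2-2-2-1 semitones)
Starting from E:
  E + 2 semitones → F#
  F# + 2 semitones → G#
  G# + 1 semitone → A
  A + 2 semitones → B
  B + 2 semitones → C#
  C# + 2 semitones → D#
  D# + 1 semitone → E
Scale: E F# G# A B C# D#
Degree 3 = G#


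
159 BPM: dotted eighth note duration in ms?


Let's work it out.
One quarter-note beat = 60000 / BPM = 60000 / 159 ms
Dotted eighth note = 3/4 × quarter note
Duration = 3/4 × 60000 / 159 = 45000 / 159
= 283.0 ms


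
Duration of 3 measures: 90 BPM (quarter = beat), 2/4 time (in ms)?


Solution.
Quarter-note beat duration = 60000 / 90 ms
Beats per measure (2/4) = 2
One measure = 2 × 60000 / 90 = 120000 / 90 ms
3 measures = 3 × 120000 / 90 = 360000 / 90
= 4000.0 ms


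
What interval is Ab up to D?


Step by step:
Letter names: A → D spans 4 letter names → a 4th
Semitones: Ab → D = 6 half-steps
A 4th of 6 semitones is an augmented 4th
= augmented 4th


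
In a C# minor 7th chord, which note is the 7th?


Step by step:
Minor 7th chord = root + minor 3rd + perfect 5th + minor 7th
Seventh chords stack in thirds, so the letter names are C-E-G-B
Root: C#
Minor 3rd above C#: E
Perfect 5th above C#: G#
Minor 7th above C#: B
The 7th = B


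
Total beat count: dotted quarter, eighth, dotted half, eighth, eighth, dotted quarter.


Solution.
Beat values:
  dotted quarter = 1.5 beats
  eighth = 0.5 beats
  dotted half = 3 beats
  eighth = 0.5 beats
  eighth = 0.5 beats
  dotted quarter = 1.5 beats
Sum = 1.5 + 0.5 + 3 + 0.5 + 0.5 + 1.5
= 7.5 beats


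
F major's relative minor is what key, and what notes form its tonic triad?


Solution.
The relative minor shares the major's key signature and starts on its 6th degree
6th degree = a major 6th above the tonic; a major 6th above F is D
→ relative minor of F major is D minor
Tonic triad of D minor = root + minor 3rd + perfect 5th = D F A
= D minor; triad = D F A


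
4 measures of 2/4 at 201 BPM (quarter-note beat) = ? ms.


Quarter-note beat duration = 60000 / 201 ms
Beats per measure (2/4) = 2
One measure = 2 × 60000 / 201 = 120000 / 201 ms
4 measures = 4 × 120000 / 201 = 480000 / 201
= 2388.1 ms


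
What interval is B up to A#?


Working:
Letter names: B → A spans 7 letter names → a 7th
Semitones: B → A# = 11 half-steps
A 7th of 11 semitones is a major 7th
= major 7th


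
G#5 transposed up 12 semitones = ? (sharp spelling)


Step by step:
G#5: chromatic position 8 in octave 5 → absolute = 5×12 + 8 = 68
Transpose up 12: 68 + 12 = 80
80 = 6×12 + 8 → G# in octave 6
Result = G#6


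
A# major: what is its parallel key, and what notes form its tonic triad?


Parallel keys share the same tonic but differ in mode
A# major → parallel is A# minor
Tonic triad of A# minor = A# C# E#
= A# minor; triad = A# C# E#


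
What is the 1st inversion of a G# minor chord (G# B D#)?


Step by step:
Root position: G# B D#
1st inversion: move root up an octave
Bass note: B
Notes (bottom to top) = B D# G#


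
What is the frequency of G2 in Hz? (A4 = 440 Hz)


f = 440 × 2^(n/12) where n = semitones from A4
G2: -26 semitones from A4
f = 440 × 2^(-26/12)
f = 98.00 Hz


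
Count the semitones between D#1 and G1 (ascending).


Working:
Absolute semitone position = octave×12 + chromatic position
D#1: 1×12 + 3 = 15
G1: 1×12 + 7 = 19
Difference = 19 - 15 = 4
= 4 semitones


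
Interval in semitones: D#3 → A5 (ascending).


Step by step:
Absolute semitone position = octave×12 + chromatic position
D#3: 3×12 + 3 = 39
A5: 5×12 + 9 = 69
Difference = 69 - 39 = 30
= 30 semitones


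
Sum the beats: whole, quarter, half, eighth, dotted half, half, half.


Beat values:
  whole = 4 beats
  quarter = 1 beat
  half = 2 beats
  eighth = 0.5 beats
  dotted half = 3 beats
  half = 2 beats
  half = 2 beats
Sum = 4 + 1 + 2 + 0.5 + 3 + 2 + 2
= 14.5 beats


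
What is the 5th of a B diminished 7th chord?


Solution.
Diminished 7th chord = root + minor 3rd + diminished 5th + diminished 7th
Seventh chords stack in thirds, so the letter names are B-D-F-A
Root: B
Minor 3rd above B: D
Diminished 5th above B: F
Diminished 7th above B: Ab
The 5th = F


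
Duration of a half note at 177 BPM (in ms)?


Working:
One quarter-note beat = 60000 / BPM = 60000 / 177 ms
Half note = 2 × quarter note
Duration = 2 × 60000 / 177 = 120000 / 177
= 678.0 ms


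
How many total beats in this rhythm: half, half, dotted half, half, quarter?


Reasoning:
Beat values:
  half = 2 beats
  half = 2 beats
  dotted half = 3 beats
  half = 2 beats
  quarter = 1 beat
Sum = 2 + 2 + 3 + 2 + 1
= 10 beats


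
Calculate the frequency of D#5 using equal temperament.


Step by step:
f = 440 × 2^(n/12) where n = semitones from A4
D#5: 6 semitones from A4
f = 440 × 2^(6/12)
f = 622.25 Hz


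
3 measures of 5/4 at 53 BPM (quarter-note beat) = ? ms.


Quarter-note beat duration = 60000 / 53 ms
Beats per measure (5/4) = 5
One measure = 5 × 60000 / 53 = 300000 / 53 ms
3 measures = 3 × 300000 / 53 = 900000 / 53
= 16981.1 ms


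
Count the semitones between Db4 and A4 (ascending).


Let's work it out.
Absolute semitone position = octave×12 + chromatic position
Db4: 4×12 + 1 = 49
A4: 4×12 + 9 = 57
Difference = 57 - 49 = 8
= 8 semitones


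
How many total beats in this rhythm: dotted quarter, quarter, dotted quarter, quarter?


Solution.
Beat values:
  dotted quarter = 1.5 beats
  quarter = 1 beat
  dotted quarter = 1.5 beats
  quarter = 1 beat
Sum = 1.5 + 1 + 1.5 + 1
= 5 beats


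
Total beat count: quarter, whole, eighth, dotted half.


Reasoning:
Beat values:
  quarter = 1 beat
  whole = 4 beats
  eighth = 0.5 beats
  dotted half = 3 beats
Sum = 1 + 4 + 0.5 + 3
= 8.5 beats


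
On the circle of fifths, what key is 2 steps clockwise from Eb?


Each clockwise step on the circle of fifths moves up a perfect 5th
From Eb: Eb → Bb → F
= F


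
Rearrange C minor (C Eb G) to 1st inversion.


Reasoning:
Root position: C Eb G
1st inversion: move root up an octave
Bass note: Eb
Notes (bottom to top) = Eb G C


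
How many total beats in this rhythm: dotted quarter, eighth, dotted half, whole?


Solution.
Beat values:
  dotted quarter = 1.5 beats
  eighth = 0.5 beats
  dotted half = 3 beats
  whole = 4 beats
Sum = 1.5 + 0.5 + 3 + 4
= 9 beats


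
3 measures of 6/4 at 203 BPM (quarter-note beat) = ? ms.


Let's work it out.
Quarter-note beat duration = 60000 / 203 ms
Beats per measure (6/4) = 6
One measure = 6 × 60000 / 203 = 360000 / 203 ms
3 measures = 3 × 360000 / 203 = 1080000 / 203
= 5320.2 ms


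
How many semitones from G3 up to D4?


Absolute semitone position = octave×12 + chromatic position
G3: 3×12 + 7 = 43
D4: 4×12 + 2 = 50
Difference = 50 - 43 = 7
= 7 semitones


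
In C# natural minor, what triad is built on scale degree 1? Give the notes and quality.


C# natural minor scale: C# D# E F# G# A B
Diatonic triad on degree 1 stacks scale notes 1, 3, 5: C# E G#
C#→E = 3 semitones; C#→G# = 7 semitones → minor triad
= C# E G# (minor)


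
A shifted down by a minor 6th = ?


Let's work it out.
minor 6th: 6 letter names, 8 semitones
Letter: A - 5 → C
Pitch: A - 8 semitones, spelled as a C → C#
= C#


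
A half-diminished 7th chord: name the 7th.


Half-diminished 7th chord = root + minor 3rd + diminished 5th + minor 7th
Seventh chords stack in thirds, so the letter names are A-C-E-G
Root: A
Minor 3rd above A: C
Diminished 5th above A: Eb
Minor 7th above A: G
The 7th = G


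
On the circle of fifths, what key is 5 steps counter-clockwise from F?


Let's work it out.
Each counter-clockwise step moves down a perfect 5th (= up a perfect 4th)
From F: F → Bb → Eb → Ab → Db → F#/Gb
= F#/Gb


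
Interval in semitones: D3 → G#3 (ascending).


Reasoning:
Absolute semitone position = octave×12 + chromatic position
D3: 3×12 + 2 = 38
G#3: 3×12 + 8 = 44
Difference = 44 - 38 = 6
= 6 semitones


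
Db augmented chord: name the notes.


Let's work it out.
Augmented triad = root + major 3rd (4 semitones) + augmented 5th (8 semitones)
A triad on Db stacks thirds, so the chord tones use letter names D-F-A
Root: Db
Major 3rd above Db: F
Augmented 5th above Db: A
Chord = Db F A


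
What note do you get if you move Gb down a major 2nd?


Let's work it out.
major 2nd: 2 letter names, 2 semitones
Letter: G - 1 → F
Pitch: Gb - 2 semitones, spelled as an F → Fb
= Fb


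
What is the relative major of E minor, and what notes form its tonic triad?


Let's work it out.
The relative major shares the key signature and is a minor 3rd above the minor tonic
A minor 3rd above E is G
→ relative major of E minor is G major
Tonic triad of G major = root + major 3rd + perfect 5th = G B D
= G major; triad = G B D


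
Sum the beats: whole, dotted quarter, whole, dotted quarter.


Working:
Beat values:
  whole = 4 beats
  dotted quarter = 1.5 beats
  whole = 4 beats
  dotted quarter = 1.5 beats
Sum = 4 + 1.5 + 4 + 1.5
= 11 beats


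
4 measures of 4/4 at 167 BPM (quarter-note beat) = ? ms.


Working:
Quarter-note beat duration = 60000 / 167 ms
Beats per measure (4/4) = 4
One measure = 4 × 60000 / 167 = 240000 / 167 ms
4 measures = 4 × 240000 / 167 = 960000 / 167
= 5748.5 ms


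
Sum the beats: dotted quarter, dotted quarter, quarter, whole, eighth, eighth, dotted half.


Working:
Beat values:
  dotted quarter = 1.5 beats
  dotted quarter = 1.5 beats
  quarter = 1 beat
  whole = 4 beats
  eighth = 0.5 beats
  eighth = 0.5 beats
  dotted half = 3 beats
Sum = 1.5 + 1.5 + 1 + 4 + 0.5 + 0.5 + 3
= 12 beats


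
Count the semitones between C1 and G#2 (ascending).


Step by step:
Absolute semitone position = octave×12 + chromatic position
C1: 1×12 + 0 = 12
G#2: 2×12 + 8 = 32
Difference = 32 - 12 = 20
= 20 semitones


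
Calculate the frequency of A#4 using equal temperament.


Step by step:
f = 440 × 2^(n/12) where n = semitones from A4
A#4: 1 semitones from A4
f = 440 × 2^(1/12)
f = 466.16 Hz


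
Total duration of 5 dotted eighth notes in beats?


Reasoning:
Base eighth note = 1/2 beats
Dot 1 adds half the previous value: +1/4
One dotted eighth = 1/2 + 1/4 = 3/4
5 of them = 5 × 3/4 = 15/4
= 15/4 beats


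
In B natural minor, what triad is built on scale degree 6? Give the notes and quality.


Let's work it out.
B natural minor scale: B C# D E F# G A
Diatonic triad on degree 6 stacks scale notes 6, 1, 3: G B D
G→B = 4 semitones; G→D = 7 semitones → major triad
= G B D (major)


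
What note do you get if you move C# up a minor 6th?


Solution.
minor 6th: 6 letter names, 8 semitones
Letter: C + 5 → A
Pitch: C# + 8 semitones, spelled as an A → A
= A


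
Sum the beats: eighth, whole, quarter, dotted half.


Let's work it out.
Beat values:
  eighth = 0.5 beats
  whole = 4 beats
  quarter = 1 beat
  dotted half = 3 beats
Sum = 0.5 + 4 + 1 + 3
= 8.5 beats


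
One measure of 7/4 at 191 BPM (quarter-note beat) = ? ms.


Reasoning:
Quarter-note beat duration = 60000 / 191 ms
Beats per measure (7/4) = 7
One measure = 7 × 60000 / 191 = 420000 / 191 ms
= 2199.0 ms


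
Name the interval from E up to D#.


Working:
Letter names: E → D spans 7 letter names → a 7th
Semitones: E → D# = 11 half-steps
A 7th of 11 semitones is a major 7th
= major 7th


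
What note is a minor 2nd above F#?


Working:
A 2nd spans 2 letter names, so from F we land on G
A minor 2nd = 1 semitone above F#
Spell G at that pitch: G
= G


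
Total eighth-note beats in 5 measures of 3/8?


Step by step:
Time signature 3/8: the bottom number 8 means the eighth note gets one count
The top number 3 means 3 eighth-note beats per measure
Total = 3 × 5 measures
= 15 eighth-note beats


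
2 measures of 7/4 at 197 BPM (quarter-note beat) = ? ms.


Working:
Quarter-note beat duration = 60000 / 197 ms
Beats per measure (7/4) = 7
One measure = 7 × 60000 / 197 = 420000 / 197 ms
2 measures = 2 × 420000 / 197 = 840000 / 197
= 4264.0 ms


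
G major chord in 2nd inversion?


Solution.
Root position: G B D
2nd inversion: move root and 3rd up an octave
Bass note: D
Notes (bottom to top) = D G B


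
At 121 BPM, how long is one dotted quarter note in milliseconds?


One quarter-note beat = 60000 / BPM = 60000 / 121 ms
Dotted quarter note = 3/2 × quarter note
Duration = 3/2 × 60000 / 121 = 90000 / 121
= 743.8 ms


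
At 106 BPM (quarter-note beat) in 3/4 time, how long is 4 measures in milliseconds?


Step by step:
Quarter-note beat duration = 60000 / 106 ms
Beats per measure (3/4) = 3
One measure = 3 × 60000 / 106 = 180000 / 106 ms
4 measures = 4 × 180000 / 106 = 720000 / 106
= 6792.5 ms


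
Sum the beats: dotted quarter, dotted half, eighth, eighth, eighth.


Beat values:
  dotted quarter = 1.5 beats
  dotted half = 3 beats
  eighth = 0.5 beats
  eighth = 0.5 beats
  eighth = 0.5 beats
Sum = 1.5 + 3 + 0.5 + 0.5 + 0.5
= 6 beats


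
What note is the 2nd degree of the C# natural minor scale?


Reasoning:
Natural minor scale pattern: W-H-W-W-H-W-W (2-1-2-2-1-2-2 semitones)
Starting from C#:
  C# + 2 semitones → D#
  D# + 1 semitone → E
  E + 2 semitones → F#
  F# + 2 semitones → G#
  G# + 1 semitone → A
  A + 2 semitones → B
  B + 2 semitones → C#
Scale: C# D# E F# G# A B
Degree 2 = D#


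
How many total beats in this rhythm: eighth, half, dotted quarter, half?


Beat values:
  eighth = 0.5 beats
  half = 2 beats
  dotted quarter = 1.5 beats
  half = 2 beats
Sum = 0.5 + 2 + 1.5 + 2
= 6 beats


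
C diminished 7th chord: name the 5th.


Diminished 7th chord = root + minor 3rd + diminished 5th + diminished 7th
Seventh chords stack in thirds, so the letter names are C-E-G-B
Root: C
Minor 3rd above C: Eb
Diminished 5th above C: Gb
Diminished 7th above C: Bbb
The 5th = Gb


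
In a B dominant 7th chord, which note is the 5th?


Dominant 7th chord = root + major 3rd + perfect 5th + minor 7th
Seventh chords stack in thirds, so the letter names are B-D-F-A
Root: B
Major 3rd above B: D#
Perfect 5th above B: F#
Minor 7th above B: A
The 5th = F#


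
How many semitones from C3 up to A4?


Absolute semitone position = octave×12 + chromatic position
C3: 3×12 + 0 = 36
A4: 4×12 + 9 = 57
Difference = 57 - 36 = 21
= 21 semitones


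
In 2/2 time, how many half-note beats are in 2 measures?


Time signature 2/2: the bottom number 2 means the half note gets one count
The top number 2 means 2 half-note beats per measure
Total = 2 × 2 measures
= 4 half-note beats


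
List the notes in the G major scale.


Let's work it out.
Major scale pattern: W-W-H-W-W-W-H (2-2-1-2-2-2-1 semitones)
Starting from G:
  G + 2 semitones → A
  A + 2 semitones → B
  B + 1 semitone → C
  C + 2 semitones → D
  D + 2 semitones → E
  E + 2 semitones → F#
  F# + 1 semitone → G
Scale = G A B C D E F#


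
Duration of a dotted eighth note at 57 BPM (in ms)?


Step by step:
One quarter-note beat = 60000 / BPM = 60000 / 57 ms
Dotted eighth note = 3/4 × quarter note
Duration = 3/4 × 60000 / 57 = 45000 / 57
= 789.5 ms


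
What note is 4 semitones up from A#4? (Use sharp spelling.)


Working:
A#4: chromatic position 10 in octave 4 → absolute = 4×12 + 10 = 58
Transpose up 4: 58 + 4 = 62
62 = 5×12 + 2 → D in octave 5
Result = D5


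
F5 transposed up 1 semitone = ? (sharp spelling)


Step by step:
F5: chromatic position 5 in octave 5 → absolute = 5×12 + 5 = 65
Transpose up 1: 65 + 1 = 66
66 = 5×12 + 6 → F# in octave 5
Result = F#5


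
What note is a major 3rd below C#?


Working:
A 3rd spans 3 letter names, so from C we land on A
A major 3rd = 4 semitones below C#
Spell A at that pitch: A
= A


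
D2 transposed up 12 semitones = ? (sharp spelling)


Reasoning:
D2: chromatic position 2 in octave 2 → absolute = 2×12 + 2 = 26
Transpose up 12: 26 + 12 = 38
38 = 3×12 + 2 → D in octave 3
Result = D3


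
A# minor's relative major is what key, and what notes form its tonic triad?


Reasoning:
The relative major shares the key signature and is a minor 3rd above the minor tonic
A minor 3rd above A# is C#
→ relative major of A# minor is C# major
Tonic triad of C# major = root + major 3rd + perfect 5th = C# E# G#
= C# major; triad = C# E# G#


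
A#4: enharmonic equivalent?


Let's work it out.
Enharmonic notes sound the same pitch but are spelled with different letter names
A# and Bb name the same pitch class
= Bb4


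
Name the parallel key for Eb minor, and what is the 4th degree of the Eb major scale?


Parallel keys share the same tonic but differ in mode
Eb minor → parallel is Eb major
Eb major scale: Eb F G Ab Bb C D
= Eb major; 4th degree = Ab


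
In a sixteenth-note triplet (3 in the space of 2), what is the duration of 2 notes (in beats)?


Let's work it out.
Triplet: 3 notes occupy the space of 2 sixteenth notes
Space = 2 × 1/4 = 1/2 beats
Each triplet note = 1/2 / 3 = 1/6 beats
2 notes = 2 × 1/6 = 1/3
= 1/3 beats


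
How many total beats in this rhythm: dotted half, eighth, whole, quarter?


Solution.
Beat values:
  dotted half = 3 beats
  eighth = 0.5 beats
  whole = 4 beats
  quarter = 1 beat
Sum = 3 + 0.5 + 4 + 1
= 8.5 beats


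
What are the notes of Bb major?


Major scale pattern: W-W-H-W-W-W-H (2-2-1-2-2-2-1 semitones)
Starting from Bb:
  Bb + 2 semitones → C
  C + 2 semitones → D
  D + 1 semitone → Eb
  Eb + 2 semitones → F
  F + 2 semitones → G
  G + 2 semitones → A
  A + 1 semitone → Bb
Scale = Bb C D Eb F G A


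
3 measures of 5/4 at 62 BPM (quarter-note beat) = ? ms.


Quarter-note beat duration = 60000 / 62 ms
Beats per measure (5/4) = 5
One measure = 5 × 60000 / 62 = 300000 / 62 ms
3 measures = 3 × 300000 / 62 = 900000 / 62
= 14516.1 ms


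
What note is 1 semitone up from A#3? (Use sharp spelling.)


A#3: chromatic position 10 in octave 3 → absolute = 3×12 + 10 = 46
Transpose up 1: 46 + 1 = 47
47 = 3×12 + 11 → B in octave 3
Result = B3


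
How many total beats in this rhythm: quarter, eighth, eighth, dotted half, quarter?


Beat values:
  quarter = 1 beat
  eighth = 0.5 beats
  eighth = 0.5 beats
  dotted half = 3 beats
  quarter = 1 beat
Sum = 1 + 0.5 + 0.5 + 3 + 1
= 6 beats


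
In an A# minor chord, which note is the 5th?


Working:
Minor triad = root + minor 3rd (3 semitones) + perfect 5th (7 semitones)
A triad on A# stacks thirds, so the chord tones use letter names A-C-E
Root: A#
Minor 3rd above A#: C#
Perfect 5th above A#: E#
The 5th = E#


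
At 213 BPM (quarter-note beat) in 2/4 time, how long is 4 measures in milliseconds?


Quarter-note beat duration = 60000 / 213 ms
Beats per measure (2/4) = 2
One measure = 2 × 60000 / 213 = 120000 / 213 ms
4 measures = 4 × 120000 / 213 = 480000 / 213
= 2253.5 ms


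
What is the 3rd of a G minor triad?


Working:
Minor triad = root + minor 3rd (3 semitones) + perfect 5th (7 semitones)
A triad on G stacks thirds, so the chord tones use letter names G-B-D
Root: G
Minor 3rd above G: Bb
Perfect 5th above G: D
The 3rd = Bb


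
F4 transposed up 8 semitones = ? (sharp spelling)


Reasoning:
F4: chromatic position 5 in octave 4 → absolute = 4×12 + 5 = 53
Transpose up 8: 53 + 8 = 61
61 = 5×12 + 1 → C# in octave 5
Result = C#5


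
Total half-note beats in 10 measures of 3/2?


Solution.
Time signature 3/2: the bottom number 2 means the half note gets one count
The top number 3 means 3 half-note beats per measure
Total = 3 × 10 measures
= 30 half-note beats


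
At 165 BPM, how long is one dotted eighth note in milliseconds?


One quarter-note beat = 60000 / BPM = 60000 / 165 ms
Dotted eighth note = 3/4 × quarter note
Duration = 3/4 × 60000 / 165 = 45000 / 165
= 272.7 ms


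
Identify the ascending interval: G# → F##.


Let's work it out.
Letter names: G → F spans 7 letter names → a 7th
Semitones: G# → F## = 11 half-steps
A 7th of 11 semitones is a major 7th
= major 7th


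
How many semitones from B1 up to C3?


Let's work it out.
Absolute semitone position = octave×12 + chromatic position
B1: 1×12 + 11 = 23
C3: 3×12 + 0 = 36
Difference = 36 - 23 = 13
= 13 semitones


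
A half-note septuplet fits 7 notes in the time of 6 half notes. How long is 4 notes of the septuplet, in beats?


Step by step:
Septuplet: 7 notes occupy the space of 6 half notes
Space = 6 × 2 = 12 beats
Each septuplet note = 12 / 7 = 12/7 beats
4 notes = 4 × 12/7 = 48/7
= 48/7 beats


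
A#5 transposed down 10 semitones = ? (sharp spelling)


Step by step:
A#5: chromatic position 10 in octave 5 → absolute = 5×12 + 10 = 70
Transpose down 10: 70 - 10 = 60
60 = 5×12 + 0 → C in octave 5
Result = C5
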